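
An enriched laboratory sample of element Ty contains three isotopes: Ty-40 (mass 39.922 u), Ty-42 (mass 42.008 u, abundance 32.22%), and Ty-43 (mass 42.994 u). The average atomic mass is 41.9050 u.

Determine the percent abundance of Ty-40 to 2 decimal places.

The remaining 67.78% is split between Ty-40 (fraction x) and Ty-43 (fraction 0.6778 − x).
Substituting: 39.922x + 42.994(0.6778 − x) = 28.3700224
(39.922 − 42.994)x = -0.7713108  ⇒  x = 0.25108, y = 0.42672
Ty-40: 25.11%, Ty-43: 42.67%.

25.11%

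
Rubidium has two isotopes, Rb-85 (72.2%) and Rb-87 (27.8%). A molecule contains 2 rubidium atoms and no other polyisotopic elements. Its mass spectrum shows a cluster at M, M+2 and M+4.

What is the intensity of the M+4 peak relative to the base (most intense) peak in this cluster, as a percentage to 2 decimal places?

14.83%

Binomial terms of (0.722 + 0.278)^2: M 0.5213, M+2 0.4014, M+4 0.0773 → M is the base peak.
P(M) = C(2,0) × 0.722^2 × 0.278^0 = 1 × 0.521284 × 1.0000 = 0.521284 (base)
P(M+4) = C(2,2) × 0.722^0 × 0.278^2 = 1 × 1.0000 × 0.077284 = 0.077284
Relative intensity = 0.077284 / 0.521284 × 100 = 14.83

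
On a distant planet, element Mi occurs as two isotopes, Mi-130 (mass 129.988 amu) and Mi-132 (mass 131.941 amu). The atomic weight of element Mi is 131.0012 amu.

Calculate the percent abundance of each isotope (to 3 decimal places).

Let x be the fractional abundance of Mi-130; then Mi-132 has abundance 1 − x.
129.988·x + 131.941·(1 − x) = 131.0012
(129.988 − 131.941)·x = 131.0012 − 131.941
x = -0.9398 / -1.953 = 0.48121 → 48.121% Mi-130, 51.879% Mi-132.

Mi-130: 48.121%, Mi-132: 51.879%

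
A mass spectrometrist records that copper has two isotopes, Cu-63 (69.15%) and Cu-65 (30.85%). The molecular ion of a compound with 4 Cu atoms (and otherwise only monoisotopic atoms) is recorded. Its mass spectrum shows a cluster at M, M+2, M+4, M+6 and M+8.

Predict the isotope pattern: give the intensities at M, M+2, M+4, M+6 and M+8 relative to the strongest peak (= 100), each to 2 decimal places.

56.04 : 100.00 : 66.92 : 19.90 : 2.22

The 4 Cu atoms are independent, so intensities follow the terms of (0.6915 + 0.3085)^4.
P(M) = 0.6915^4 = 0.228649
P(M+2) = 4 × 0.6915^3 × 0.3085^1 = 0.408030
P(M+4) = 6 × 0.6915^2 × 0.3085^2 = 0.273052
P(M+6) = 4 × 0.6915^1 × 0.3085^3 = 0.081212
P(M+8) = 0.3085^4 = 0.009058
The M+2 peak is largest (0.408030); scaling to 100 gives 56.04 : 100.00 : 66.92 : 19.90 : 2.22.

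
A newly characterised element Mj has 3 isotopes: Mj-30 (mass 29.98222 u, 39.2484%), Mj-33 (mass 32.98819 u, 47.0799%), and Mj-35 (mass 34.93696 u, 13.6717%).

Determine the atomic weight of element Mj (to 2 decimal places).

32.07 u

Ar = Σ fᵢ·mᵢ = 0.392484 × 29.98222 + 0.470799 × 32.98819 + 0.136717 × 34.93696
= 11.767542 + 15.530807 + 4.776476 = 32.074825 u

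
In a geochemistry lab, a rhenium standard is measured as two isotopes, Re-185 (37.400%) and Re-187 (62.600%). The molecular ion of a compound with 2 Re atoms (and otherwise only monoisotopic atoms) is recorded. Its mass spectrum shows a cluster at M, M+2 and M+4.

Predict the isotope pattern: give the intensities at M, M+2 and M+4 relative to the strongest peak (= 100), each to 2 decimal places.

29.87 : 100.00 : 83.69

Each Re atom is independently Re-185 (p = 0.37400) or Re-187 (q = 0.62600); the cluster is the binomial expansion (p + q)^2.
P(M) = 0.37400^2 = 0.139876
P(M+2) = 2 × 0.37400^1 × 0.62600^1 = 0.468248
P(M+4) = 0.62600^2 = 0.391876
The M+2 peak is largest (0.468248); scaling to 100 gives 29.87 : 100.00 : 83.69.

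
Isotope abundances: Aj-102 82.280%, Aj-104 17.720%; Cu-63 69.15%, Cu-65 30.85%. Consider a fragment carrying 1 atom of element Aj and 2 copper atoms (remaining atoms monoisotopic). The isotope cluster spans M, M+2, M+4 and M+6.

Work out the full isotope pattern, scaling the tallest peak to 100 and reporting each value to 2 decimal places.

90.28 : 100.00 : 35.32 : 3.87

Element Aj pattern (n=1): 0.8228 : 0.1772
Copper pattern (n=2): 0.47817225 : 0.4266555 : 0.09517225
Convolve the two distributions (both contribute in 2-u steps):
  M: 0.8228×0.47817225 = 0.393440
  M+2: 0.8228×0.4266555 + 0.1772×0.47817225 = 0.435784
  M+4: 0.8228×0.09517225 + 0.1772×0.4266555 = 0.153911
  M+6: 0.1772×0.09517225 = 0.016865
Scale to base peak (0.435784) = 100: 90.28 : 100.00 : 35.32 : 3.87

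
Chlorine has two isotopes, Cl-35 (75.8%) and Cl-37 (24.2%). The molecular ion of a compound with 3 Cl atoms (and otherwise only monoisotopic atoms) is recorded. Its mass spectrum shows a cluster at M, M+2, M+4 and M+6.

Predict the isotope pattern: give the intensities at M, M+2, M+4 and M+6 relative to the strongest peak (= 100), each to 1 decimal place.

100.0 : 95.8 : 30.6 : 3.3

The 3 Cl atoms are independent, so intensities follow the terms of (0.758 + 0.242)^3.
P(M) = 0.758^3 = 0.435520
P(M+2) = 3 × 0.758^2 × 0.242^1 = 0.417133
P(M+4) = 3 × 0.758^1 × 0.242^2 = 0.133175
P(M+6) = 0.242^3 = 0.014172
The M peak is largest (0.435520); scaling to 100 gives 100.0 : 95.8 : 30.6 : 3.3.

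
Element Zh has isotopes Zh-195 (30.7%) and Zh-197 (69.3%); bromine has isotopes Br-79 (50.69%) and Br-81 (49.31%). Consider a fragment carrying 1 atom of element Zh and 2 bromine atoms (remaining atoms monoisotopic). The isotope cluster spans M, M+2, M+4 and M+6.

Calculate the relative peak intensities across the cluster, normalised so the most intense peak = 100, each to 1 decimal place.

Element Zh pattern (n=1): 0.3070 : 0.6930
Bromine pattern (n=2): 0.25694761 : 0.49990478 : 0.24314761
Convolve the two distributions (both contribute in 2-u steps):
  M: 0.3070×0.25694761 = 0.078883
  M+2: 0.3070×0.49990478 + 0.6930×0.25694761 = 0.331535
  M+4: 0.3070×0.24314761 + 0.6930×0.49990478 = 0.421080
  M+6: 0.6930×0.24314761 = 0.168501
Scale to base peak (0.421080) = 100: 18.7 : 78.7 : 100.0 : 40.0

18.7 : 78.7 : 100.0 : 40.0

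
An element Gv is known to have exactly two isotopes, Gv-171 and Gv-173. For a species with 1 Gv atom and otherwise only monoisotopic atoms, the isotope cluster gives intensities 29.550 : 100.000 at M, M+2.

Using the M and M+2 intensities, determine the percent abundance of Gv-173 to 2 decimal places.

77.19%

If p is the fraction of Gv that is Gv-171, then I(M+2)/I(M) = [C(1,1)·p^0·(1−p)] / p^1 = 1·(1−p)/p = 100.000/29.550 = 3.3841
(1−p)/p = 3.3841/1 = 3.3841  ⇒  p = 1/(1 + 3.3841) = 0.2281
Gv-171: 22.81%, Gv-173: 77.19%.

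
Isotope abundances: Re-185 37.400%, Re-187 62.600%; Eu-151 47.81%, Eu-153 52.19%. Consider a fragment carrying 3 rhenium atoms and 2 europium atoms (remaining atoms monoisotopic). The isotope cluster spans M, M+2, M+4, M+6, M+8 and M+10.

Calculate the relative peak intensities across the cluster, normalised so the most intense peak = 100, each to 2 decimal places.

Rhenium pattern (n=3): 0.05231362 : 0.26268713 : 0.43968487 : 0.24531438
Europium pattern (n=2): 0.22857961 : 0.49904078 : 0.27237961
Convolve the two distributions (both contribute in 2-u steps):
  M: 0.05231362×0.22857961 = 0.011958
  M+2: 0.05231362×0.49904078 + 0.26268713×0.22857961 = 0.086152
  M+4: 0.05231362×0.27237961 + 0.26268713×0.49904078 + 0.43968487×0.22857961 = 0.245844
  M+6: 0.26268713×0.27237961 + 0.43968487×0.49904078 + 0.24531438×0.22857961 = 0.347045
  M+8: 0.43968487×0.27237961 + 0.24531438×0.49904078 = 0.242183
  M+10: 0.24531438×0.27237961 = 0.066819
Scale to base peak (0.347045) = 100: 3.45 : 24.82 : 70.84 : 100.00 : 69.78 : 19.25

3.45 : 24.82 : 70.84 : 100.00 : 69.78 : 19.25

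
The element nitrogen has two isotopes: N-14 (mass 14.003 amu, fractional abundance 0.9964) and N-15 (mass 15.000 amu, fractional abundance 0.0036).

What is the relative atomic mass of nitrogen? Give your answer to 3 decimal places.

Weight each isotope mass by its fractional abundance: 0.9964 × 14.003 + 0.0036 × 15.000
= 13.9526 + 0.0540 = 14.0066 amu

14.007 amu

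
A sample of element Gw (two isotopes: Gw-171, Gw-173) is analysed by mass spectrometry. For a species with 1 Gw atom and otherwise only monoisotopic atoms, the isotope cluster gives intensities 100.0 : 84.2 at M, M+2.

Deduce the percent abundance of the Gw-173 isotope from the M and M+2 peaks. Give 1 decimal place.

45.7%

Write p for the Gw-171 fraction. I(M+2)/I(M) = [C(1,1)·p^0·(1−p)] / p^1 = 1·(1−p)/p = 84.2/100.0 = 0.8420
(1−p)/p = 0.8420/1 = 0.8420  ⇒  p = 1/(1 + 0.8420) = 0.5429
Gw-171: 54.3%, Gw-173: 45.7%.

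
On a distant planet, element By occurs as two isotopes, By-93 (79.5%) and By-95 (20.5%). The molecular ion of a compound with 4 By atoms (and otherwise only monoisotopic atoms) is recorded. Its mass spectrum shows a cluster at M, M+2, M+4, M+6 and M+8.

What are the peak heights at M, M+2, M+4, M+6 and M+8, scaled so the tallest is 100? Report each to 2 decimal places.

Each By atom is independently By-93 (p = 0.795) or By-95 (q = 0.205); the cluster is the binomial expansion (p + q)^4.
P(M) = 0.795^4 = 0.399456
P(M+2) = 4 × 0.795^3 × 0.205^1 = 0.412017
P(M+4) = 6 × 0.795^2 × 0.205^2 = 0.159365
P(M+6) = 4 × 0.795^1 × 0.205^3 = 0.027396
P(M+8) = 0.205^4 = 0.001766
The M+2 peak is largest (0.412017); scaling to 100 gives 96.95 : 100.00 : 38.68 : 6.65 : 0.43.

96.95 : 100.00 : 38.68 : 6.65 : 0.43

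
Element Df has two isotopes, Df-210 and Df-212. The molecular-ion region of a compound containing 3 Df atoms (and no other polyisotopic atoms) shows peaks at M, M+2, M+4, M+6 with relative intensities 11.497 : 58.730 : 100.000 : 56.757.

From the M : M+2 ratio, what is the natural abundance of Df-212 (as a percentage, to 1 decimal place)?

63.0%

Write p for the Df-210 fraction. I(M+2)/I(M) = [C(3,1)·p^2·(1−p)] / p^3 = 3·(1−p)/p = 58.730/11.497 = 5.1083
(1−p)/p = 5.1083/3 = 1.7028  ⇒  p = 1/(1 + 1.7028) = 0.3700
Df-210: 37.0%, Df-212: 63.0%.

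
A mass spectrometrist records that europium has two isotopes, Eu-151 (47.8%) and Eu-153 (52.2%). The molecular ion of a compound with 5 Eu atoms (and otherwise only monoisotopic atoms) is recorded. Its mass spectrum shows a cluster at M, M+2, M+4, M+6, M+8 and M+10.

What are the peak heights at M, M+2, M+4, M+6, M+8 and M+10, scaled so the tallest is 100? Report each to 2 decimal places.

Each Eu atom is independently Eu-151 (p = 0.478) or Eu-153 (q = 0.522); the cluster is the binomial expansion (p + q)^5.
P(M) = 0.478^5 = 0.024954
P(M+2) = 5 × 0.478^4 × 0.522^1 = 0.136255
P(M+4) = 10 × 0.478^3 × 0.522^2 = 0.297594
P(M+6) = 10 × 0.478^2 × 0.522^3 = 0.324988
P(M+8) = 5 × 0.478^1 × 0.522^4 = 0.177452
P(M+10) = 0.522^5 = 0.038757
The M+6 peak is largest (0.324988); scaling to 100 gives 7.68 : 41.93 : 91.57 : 100.00 : 54.60 : 11.93.

7.68 : 41.93 : 91.57 : 100.00 : 54.60 : 11.93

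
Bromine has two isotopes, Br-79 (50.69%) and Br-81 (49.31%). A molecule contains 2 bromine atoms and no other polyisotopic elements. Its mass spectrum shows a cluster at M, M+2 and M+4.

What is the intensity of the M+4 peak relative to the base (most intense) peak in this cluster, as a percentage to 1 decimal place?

48.6%

Term probabilities: M 0.2569, M+2 0.4999, M+4 0.2431. Base peak = M+2.
P(M+2) = C(2,1) × 0.5069^1 × 0.4931^1 = 2 × 0.5069 × 0.4931 = 0.499905 (base)
P(M+4) = C(2,2) × 0.5069^0 × 0.4931^2 = 1 × 1.0000 × 0.24314761 = 0.243148
Relative intensity = 0.243148 / 0.499905 × 100 = 48.6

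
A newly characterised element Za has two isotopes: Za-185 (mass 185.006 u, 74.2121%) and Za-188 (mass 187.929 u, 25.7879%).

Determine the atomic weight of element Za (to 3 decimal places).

185.760 u

Ar = Σ fᵢ·mᵢ = 0.742121 × 185.006 + 0.257879 × 187.929
= 137.2968 + 48.4629 = 185.7597 u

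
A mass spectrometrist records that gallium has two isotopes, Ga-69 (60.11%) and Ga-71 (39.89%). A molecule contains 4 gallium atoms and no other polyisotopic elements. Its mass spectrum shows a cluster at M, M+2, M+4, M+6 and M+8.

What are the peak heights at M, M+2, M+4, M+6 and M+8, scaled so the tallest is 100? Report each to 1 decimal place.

Each Ga atom is independently Ga-69 (p = 0.6011) or Ga-71 (q = 0.3989); the cluster is the binomial expansion (p + q)^4.
P(M) = 0.6011^4 = 0.130553
P(M+2) = 4 × 0.6011^3 × 0.3989^1 = 0.346549
P(M+4) = 6 × 0.6011^2 × 0.3989^2 = 0.344963
P(M+6) = 4 × 0.6011^1 × 0.3989^3 = 0.152616
P(M+8) = 0.3989^4 = 0.025320
The M+2 peak is largest (0.346549); scaling to 100 gives 37.7 : 100.0 : 99.5 : 44.0 : 7.3.

37.7 : 100.0 : 99.5 : 44.0 : 7.3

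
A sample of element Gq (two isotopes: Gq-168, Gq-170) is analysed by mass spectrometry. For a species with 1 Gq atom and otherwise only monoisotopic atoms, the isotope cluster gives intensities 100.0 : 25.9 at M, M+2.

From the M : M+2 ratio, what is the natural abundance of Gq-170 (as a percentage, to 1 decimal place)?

20.6%

If p is the fraction of Gq that is Gq-168, then I(M+2)/I(M) = [C(1,1)·p^0·(1−p)] / p^1 = 1·(1−p)/p = 25.9/100.0 = 0.2590
(1−p)/p = 0.2590/1 = 0.2590  ⇒  p = 1/(1 + 0.2590) = 0.7943
Gq-168: 79.4%, Gq-170: 20.6%.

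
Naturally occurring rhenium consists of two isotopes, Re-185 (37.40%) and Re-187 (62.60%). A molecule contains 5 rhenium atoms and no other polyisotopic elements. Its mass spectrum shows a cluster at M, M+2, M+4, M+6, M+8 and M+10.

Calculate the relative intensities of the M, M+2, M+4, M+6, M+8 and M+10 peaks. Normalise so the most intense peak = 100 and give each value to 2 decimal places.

Each Re atom is independently Re-185 (p = 0.3740) or Re-187 (q = 0.6260); the cluster is the binomial expansion (p + q)^5.
P(M) = 0.3740^5 = 0.007317
P(M+2) = 5 × 0.3740^4 × 0.6260^1 = 0.061239
P(M+4) = 10 × 0.3740^3 × 0.6260^2 = 0.205005
P(M+6) = 10 × 0.3740^2 × 0.6260^3 = 0.343136
P(M+8) = 5 × 0.3740^1 × 0.6260^4 = 0.287170
P(M+10) = 0.6260^5 = 0.096133
The M+6 peak is largest (0.343136); scaling to 100 gives 2.13 : 17.85 : 59.74 : 100.00 : 83.69 : 28.02.

2.13 : 17.85 : 59.74 : 100.00 : 83.69 : 28.02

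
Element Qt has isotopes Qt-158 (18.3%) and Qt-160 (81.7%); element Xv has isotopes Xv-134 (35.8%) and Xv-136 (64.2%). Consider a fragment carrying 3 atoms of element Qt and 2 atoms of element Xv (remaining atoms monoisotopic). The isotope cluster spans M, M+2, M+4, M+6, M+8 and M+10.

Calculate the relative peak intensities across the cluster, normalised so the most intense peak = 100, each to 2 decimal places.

0.20 : 3.32 : 21.71 : 67.75 : 100.00 : 55.95

Element Qt pattern (n=3): 0.00612849 : 0.08208154 : 0.36645146 : 0.54533851
Element Xv pattern (n=2): 0.128164 : 0.459672 : 0.412164
Convolve the two distributions (both contribute in 2-u steps):
  M: 0.00612849×0.128164 = 0.000785
  M+2: 0.00612849×0.459672 + 0.08208154×0.128164 = 0.013337
  M+4: 0.00612849×0.412164 + 0.08208154×0.459672 + 0.36645146×0.128164 = 0.087222
  M+6: 0.08208154×0.412164 + 0.36645146×0.459672 + 0.54533851×0.128164 = 0.272171
  M+8: 0.36645146×0.412164 + 0.54533851×0.459672 = 0.401715
  M+10: 0.54533851×0.412164 = 0.224769
Scale to base peak (0.401715) = 100: 0.20 : 3.32 : 21.71 : 67.75 : 100.00 : 55.95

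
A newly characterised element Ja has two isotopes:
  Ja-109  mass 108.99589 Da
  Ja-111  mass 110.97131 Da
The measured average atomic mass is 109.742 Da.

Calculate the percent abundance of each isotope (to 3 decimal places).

With x = fraction of Ja-109 (so Ja-111 is 1 − x):
108.99589·x + 110.97131·(1 − x) = 109.742
(108.99589 − 110.97131)·x = 109.742 − 110.97131
x = -1.22931 / -1.97542 = 0.62230 → 62.230% Ja-109, 37.770% Ja-111.

Ja-109: 62.230%, Ja-111: 37.770%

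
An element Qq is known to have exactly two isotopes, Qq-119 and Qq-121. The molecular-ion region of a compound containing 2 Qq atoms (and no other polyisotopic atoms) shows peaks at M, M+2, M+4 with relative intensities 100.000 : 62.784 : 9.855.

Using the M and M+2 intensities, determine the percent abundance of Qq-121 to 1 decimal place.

Write p for the Qq-119 fraction. I(M+2)/I(M) = [C(2,1)·p^1·(1−p)] / p^2 = 2·(1−p)/p = 62.784/100.000 = 0.6278
(1−p)/p = 0.6278/2 = 0.3139  ⇒  p = 1/(1 + 0.3139) = 0.7611
Qq-119: 76.1%, Qq-121: 23.9%.

23.9%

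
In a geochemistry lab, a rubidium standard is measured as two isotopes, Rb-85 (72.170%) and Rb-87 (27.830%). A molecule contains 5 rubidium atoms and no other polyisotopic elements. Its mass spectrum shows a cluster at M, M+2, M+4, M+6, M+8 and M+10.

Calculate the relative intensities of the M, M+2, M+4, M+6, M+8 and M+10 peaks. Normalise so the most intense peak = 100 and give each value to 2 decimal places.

51.86 : 100.00 : 77.12 : 29.74 : 5.73 : 0.44

Each Rb atom is independently Rb-85 (p = 0.72170) or Rb-87 (q = 0.27830); the cluster is the binomial expansion (p + q)^5.
P(M) = 0.72170^5 = 0.195787
P(M+2) = 5 × 0.72170^4 × 0.27830^1 = 0.377494
P(M+4) = 10 × 0.72170^3 × 0.27830^2 = 0.291136
P(M+6) = 10 × 0.72170^2 × 0.27830^3 = 0.112267
P(M+8) = 5 × 0.72170^1 × 0.27830^4 = 0.021646
P(M+10) = 0.27830^5 = 0.001669
The M+2 peak is largest (0.377494); scaling to 100 gives 51.86 : 100.00 : 77.12 : 29.74 : 5.73 : 0.44.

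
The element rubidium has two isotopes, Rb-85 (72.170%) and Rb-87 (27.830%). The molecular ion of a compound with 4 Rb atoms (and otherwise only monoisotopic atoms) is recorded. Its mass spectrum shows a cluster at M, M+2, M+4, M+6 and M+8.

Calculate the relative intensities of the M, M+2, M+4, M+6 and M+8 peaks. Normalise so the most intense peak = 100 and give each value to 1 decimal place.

64.8 : 100.0 : 57.8 : 14.9 : 1.4

Each Rb atom is independently Rb-85 (p = 0.72170) or Rb-87 (q = 0.27830); the cluster is the binomial expansion (p + q)^4.
P(M) = 0.72170^4 = 0.271286
P(M+2) = 4 × 0.72170^3 × 0.27830^1 = 0.418450
P(M+4) = 6 × 0.72170^2 × 0.27830^2 = 0.242042
P(M+6) = 4 × 0.72170^1 × 0.27830^3 = 0.062224
P(M+8) = 0.27830^4 = 0.005999
The M+2 peak is largest (0.418450); scaling to 100 gives 64.8 : 100.0 : 57.8 : 14.9 : 1.4.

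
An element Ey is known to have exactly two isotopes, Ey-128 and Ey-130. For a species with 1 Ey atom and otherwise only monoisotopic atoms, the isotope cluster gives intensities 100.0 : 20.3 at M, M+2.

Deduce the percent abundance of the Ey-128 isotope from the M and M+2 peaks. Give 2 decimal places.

Write p for the Ey-128 fraction. I(M+2)/I(M) = [C(1,1)·p^0·(1−p)] / p^1 = 1·(1−p)/p = 20.3/100.0 = 0.2030
(1−p)/p = 0.2030/1 = 0.2030  ⇒  p = 1/(1 + 0.2030) = 0.8313
Ey-128: 83.13%, Ey-130: 16.87%.

83.13%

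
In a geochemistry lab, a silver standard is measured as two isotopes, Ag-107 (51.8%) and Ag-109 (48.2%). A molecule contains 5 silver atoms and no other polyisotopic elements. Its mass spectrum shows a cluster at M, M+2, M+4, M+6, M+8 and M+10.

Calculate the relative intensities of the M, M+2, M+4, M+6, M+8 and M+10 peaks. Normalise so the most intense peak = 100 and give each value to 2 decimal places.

11.55 : 53.73 : 100.00 : 93.05 : 43.29 : 8.06

The 5 Ag atoms are independent, so intensities follow the terms of (0.518 + 0.482)^5.
P(M) = 0.518^5 = 0.037295
P(M+2) = 5 × 0.518^4 × 0.482^1 = 0.173515
P(M+4) = 10 × 0.518^3 × 0.482^2 = 0.322911
P(M+6) = 10 × 0.518^2 × 0.482^3 = 0.300470
P(M+8) = 5 × 0.518^1 × 0.482^4 = 0.139794
P(M+10) = 0.482^5 = 0.026016
The M+4 peak is largest (0.322911); scaling to 100 gives 11.55 : 53.73 : 100.00 : 93.05 : 43.29 : 8.06.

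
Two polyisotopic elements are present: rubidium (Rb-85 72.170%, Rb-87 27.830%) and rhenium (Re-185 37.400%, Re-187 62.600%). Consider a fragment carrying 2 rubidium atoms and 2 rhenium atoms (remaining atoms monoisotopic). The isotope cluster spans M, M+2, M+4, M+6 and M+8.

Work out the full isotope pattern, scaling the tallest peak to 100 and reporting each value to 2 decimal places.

Rubidium pattern (n=2): 0.52085089 : 0.40169822 : 0.07745089
Rhenium pattern (n=2): 0.139876 : 0.468248 : 0.391876
Convolve the two distributions (both contribute in 2-u steps):
  M: 0.52085089×0.139876 = 0.072855
  M+2: 0.52085089×0.468248 + 0.40169822×0.139876 = 0.300075
  M+4: 0.52085089×0.391876 + 0.40169822×0.468248 + 0.07745089×0.139876 = 0.403037
  M+6: 0.40169822×0.391876 + 0.07745089×0.468248 = 0.193682
  M+8: 0.07745089×0.391876 = 0.030351
Scale to base peak (0.403037) = 100: 18.08 : 74.45 : 100.00 : 48.06 : 7.53

18.08 : 74.45 : 100.00 : 48.06 : 7.53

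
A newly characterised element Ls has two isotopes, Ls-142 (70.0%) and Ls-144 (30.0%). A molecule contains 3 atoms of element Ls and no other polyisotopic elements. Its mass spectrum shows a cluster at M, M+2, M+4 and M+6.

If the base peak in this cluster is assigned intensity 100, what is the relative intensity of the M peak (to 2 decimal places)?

Term probabilities: M 0.3430, M+2 0.4410, M+4 0.1890, M+6 0.0270. Base peak = M+2.
P(M+2) = C(3,1) × 0.700^2 × 0.300^1 = 3 × 0.4900 × 0.3000 = 0.441000 (base)
P(M) = C(3,0) × 0.700^3 × 0.300^0 = 1 × 0.3430 × 1.0000 = 0.343000
Relative intensity = 0.343000 / 0.441000 × 100 = 77.78

77.78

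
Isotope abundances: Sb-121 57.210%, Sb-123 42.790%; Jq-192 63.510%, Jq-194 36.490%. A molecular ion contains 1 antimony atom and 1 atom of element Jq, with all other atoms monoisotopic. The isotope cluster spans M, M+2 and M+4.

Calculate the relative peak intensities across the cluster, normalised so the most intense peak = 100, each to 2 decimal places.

75.61 : 100.00 : 32.49

Antimony pattern (n=1): 0.5721 : 0.4279
Element Jq pattern (n=1): 0.6351 : 0.3649
Convolve the two distributions (both contribute in 2-u steps):
  M: 0.5721×0.6351 = 0.363341
  M+2: 0.5721×0.3649 + 0.4279×0.6351 = 0.480519
  M+4: 0.4279×0.3649 = 0.156141
Scale to base peak (0.480519) = 100: 75.61 : 100.00 : 32.49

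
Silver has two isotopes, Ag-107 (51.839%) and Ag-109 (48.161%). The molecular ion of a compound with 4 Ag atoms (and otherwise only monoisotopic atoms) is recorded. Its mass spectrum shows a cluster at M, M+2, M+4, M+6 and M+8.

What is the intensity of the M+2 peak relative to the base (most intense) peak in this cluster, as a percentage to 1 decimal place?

Binomial terms of (0.51839 + 0.48161)^4: M 0.0722, M+2 0.2684, M+4 0.3740, M+6 0.2316, M+8 0.0538 → M+4 is the base peak.
P(M+4) = C(4,2) × 0.51839^2 × 0.48161^2 = 6 × 0.26872819 × 0.23194819 = 0.373986 (base)
P(M+2) = C(4,1) × 0.51839^3 × 0.48161^1 = 4 × 0.13930601 × 0.48161 = 0.268365
Relative intensity = 0.268365 / 0.373986 × 100 = 71.8

71.8%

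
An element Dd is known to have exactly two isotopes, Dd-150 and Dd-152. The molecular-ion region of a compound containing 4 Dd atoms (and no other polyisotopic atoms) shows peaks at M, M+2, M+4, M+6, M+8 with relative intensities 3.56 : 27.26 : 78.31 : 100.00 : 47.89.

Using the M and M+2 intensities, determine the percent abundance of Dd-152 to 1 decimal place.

65.7%

Write p for the Dd-150 fraction. I(M+2)/I(M) = [C(4,1)·p^3·(1−p)] / p^4 = 4·(1−p)/p = 27.26/3.56 = 7.6573
(1−p)/p = 7.6573/4 = 1.9143  ⇒  p = 1/(1 + 1.9143) = 0.3431
Dd-150: 34.3%, Dd-152: 65.7%.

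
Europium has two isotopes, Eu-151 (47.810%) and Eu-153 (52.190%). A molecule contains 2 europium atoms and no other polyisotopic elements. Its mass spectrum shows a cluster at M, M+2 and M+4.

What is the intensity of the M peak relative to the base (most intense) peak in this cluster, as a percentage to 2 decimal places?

Term probabilities: M 0.2286, M+2 0.4990, M+4 0.2724. Base peak = M+2.
P(M+2) = C(2,1) × 0.47810^1 × 0.52190^1 = 2 × 0.4781 × 0.5219 = 0.499041 (base)
P(M) = C(2,0) × 0.47810^2 × 0.52190^0 = 1 × 0.22857961 × 1.0000 = 0.228580
Relative intensity = 0.228580 / 0.499041 × 100 = 45.80

45.80%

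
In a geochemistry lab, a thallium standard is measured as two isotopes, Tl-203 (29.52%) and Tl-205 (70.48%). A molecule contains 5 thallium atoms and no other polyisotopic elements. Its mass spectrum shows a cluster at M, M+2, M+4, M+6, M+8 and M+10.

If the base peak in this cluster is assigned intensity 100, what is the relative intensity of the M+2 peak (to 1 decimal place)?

7.3

(0.2952 + 0.7048)^5 gives M 0.0022, M+2 0.0268, M+4 0.1278, M+6 0.3051, M+8 0.3642, M+10 0.1739; the largest is M+8.
P(M+8) = C(5,4) × 0.2952^1 × 0.7048^4 = 5 × 0.2952 × 0.24675365 = 0.364208 (base)
P(M+2) = C(5,1) × 0.2952^4 × 0.7048^1 = 5 × 0.00759391 × 0.7048 = 0.026761
Relative intensity = 0.026761 / 0.364208 × 100 = 7.3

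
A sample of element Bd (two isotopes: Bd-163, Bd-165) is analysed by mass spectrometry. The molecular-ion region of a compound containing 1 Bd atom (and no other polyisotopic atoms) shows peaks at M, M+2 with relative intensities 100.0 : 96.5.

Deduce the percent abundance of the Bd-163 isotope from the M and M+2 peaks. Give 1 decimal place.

50.9%

If p is the fraction of Bd that is Bd-163, then I(M+2)/I(M) = [C(1,1)·p^0·(1−p)] / p^1 = 1·(1−p)/p = 96.5/100.0 = 0.9650
(1−p)/p = 0.9650/1 = 0.9650  ⇒  p = 1/(1 + 0.9650) = 0.5089
Bd-163: 50.9%, Bd-165: 49.1%.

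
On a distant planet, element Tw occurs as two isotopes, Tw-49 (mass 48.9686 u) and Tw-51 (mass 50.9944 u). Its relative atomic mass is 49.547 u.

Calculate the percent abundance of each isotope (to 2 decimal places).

Let x be the fractional abundance of Tw-49; then Tw-51 has abundance 1 − x.
48.9686·x + 50.9944·(1 − x) = 49.547
(48.9686 − 50.9944)·x = 49.547 − 50.9944
x = -1.4474 / -2.0258 = 0.71448 → 71.45% Tw-49, 28.55% Tw-51.

Tw-49: 71.45%, Tw-51: 28.55%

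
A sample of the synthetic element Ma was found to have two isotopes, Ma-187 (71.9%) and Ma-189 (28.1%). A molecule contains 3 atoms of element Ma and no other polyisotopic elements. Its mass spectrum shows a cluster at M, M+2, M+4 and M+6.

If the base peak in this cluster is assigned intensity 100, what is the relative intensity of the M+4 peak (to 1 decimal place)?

Term probabilities: M 0.3717, M+2 0.4358, M+4 0.1703, M+6 0.0222. Base peak = M+2.
P(M+2) = C(3,1) × 0.719^2 × 0.281^1 = 3 × 0.516961 × 0.2810 = 0.435798 (base)
P(M+4) = C(3,2) × 0.719^1 × 0.281^2 = 3 × 0.7190 × 0.078961 = 0.170319
Relative intensity = 0.170319 / 0.435798 × 100 = 39.1

39.1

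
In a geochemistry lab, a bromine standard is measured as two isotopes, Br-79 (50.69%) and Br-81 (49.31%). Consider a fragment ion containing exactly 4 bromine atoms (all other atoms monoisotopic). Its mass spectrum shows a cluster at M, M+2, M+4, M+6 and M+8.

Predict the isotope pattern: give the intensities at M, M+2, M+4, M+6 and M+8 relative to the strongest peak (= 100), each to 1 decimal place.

17.6 : 68.5 : 100.0 : 64.9 : 15.8

Each Br atom is independently Br-79 (p = 0.5069) or Br-81 (q = 0.4931); the cluster is the binomial expansion (p + q)^4.
P(M) = 0.5069^4 = 0.066022
P(M+2) = 4 × 0.5069^3 × 0.4931^1 = 0.256899
P(M+4) = 6 × 0.5069^2 × 0.4931^2 = 0.374857
P(M+6) = 4 × 0.5069^1 × 0.4931^3 = 0.243101
P(M+8) = 0.4931^4 = 0.059121
The M+4 peak is largest (0.374857); scaling to 100 gives 17.6 : 68.5 : 100.0 : 64.9 : 15.8.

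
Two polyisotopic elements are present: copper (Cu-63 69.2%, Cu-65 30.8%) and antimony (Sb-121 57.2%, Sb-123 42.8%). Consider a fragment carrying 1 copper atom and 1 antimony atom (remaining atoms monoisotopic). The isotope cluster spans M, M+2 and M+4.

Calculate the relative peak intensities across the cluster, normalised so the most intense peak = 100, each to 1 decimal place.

83.8 : 100.0 : 27.9

Copper pattern (n=1): 0.6920 : 0.3080
Antimony pattern (n=1): 0.5720 : 0.4280
Convolve the two distributions (both contribute in 2-u steps):
  M: 0.6920×0.5720 = 0.395824
  M+2: 0.6920×0.4280 + 0.3080×0.5720 = 0.472352
  M+4: 0.3080×0.4280 = 0.131824
Scale to base peak (0.472352) = 100: 83.8 : 100.0 : 27.9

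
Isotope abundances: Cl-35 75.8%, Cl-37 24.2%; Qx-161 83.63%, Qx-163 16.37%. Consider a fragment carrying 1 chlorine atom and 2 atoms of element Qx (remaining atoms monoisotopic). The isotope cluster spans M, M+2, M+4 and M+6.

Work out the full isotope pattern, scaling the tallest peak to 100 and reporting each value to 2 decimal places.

100.00 : 71.07 : 16.33 : 1.22

Chlorine pattern (n=1): 0.7580 : 0.2420
Element Qx pattern (n=2): 0.69939769 : 0.27380462 : 0.02679769
Convolve the two distributions (both contribute in 2-u steps):
  M: 0.7580×0.69939769 = 0.530143
  M+2: 0.7580×0.27380462 + 0.2420×0.69939769 = 0.376798
  M+4: 0.7580×0.02679769 + 0.2420×0.27380462 = 0.086573
  M+6: 0.2420×0.02679769 = 0.006485
Scale to base peak (0.530143) = 100: 100.00 : 71.07 : 16.33 : 1.22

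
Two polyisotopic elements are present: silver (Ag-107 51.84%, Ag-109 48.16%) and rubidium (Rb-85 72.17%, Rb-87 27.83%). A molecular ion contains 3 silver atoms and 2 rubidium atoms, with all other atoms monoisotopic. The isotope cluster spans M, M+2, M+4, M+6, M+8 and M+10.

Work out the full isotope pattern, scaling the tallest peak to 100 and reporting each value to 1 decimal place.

20.5 : 72.8 : 100.0 : 65.7 : 20.5 : 2.4

Silver pattern (n=3): 0.13931407 : 0.38827347 : 0.36071085 : 0.11170161
Rubidium pattern (n=2): 0.52085089 : 0.40169822 : 0.07745089
Convolve the two distributions (both contribute in 2-u steps):
  M: 0.13931407×0.52085089 = 0.072562
  M+2: 0.13931407×0.40169822 + 0.38827347×0.52085089 = 0.258195
  M+4: 0.13931407×0.07745089 + 0.38827347×0.40169822 + 0.36071085×0.52085089 = 0.354635
  M+6: 0.38827347×0.07745089 + 0.36071085×0.40169822 + 0.11170161×0.52085089 = 0.233149
  M+8: 0.36071085×0.07745089 + 0.11170161×0.40169822 = 0.072808
  M+10: 0.11170161×0.07745089 = 0.008651
Scale to base peak (0.354635) = 100: 20.5 : 72.8 : 100.0 : 65.7 : 20.5 : 2.4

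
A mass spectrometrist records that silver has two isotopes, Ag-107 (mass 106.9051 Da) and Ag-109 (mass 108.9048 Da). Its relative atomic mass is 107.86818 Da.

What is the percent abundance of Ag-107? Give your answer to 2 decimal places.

51.84%

Let x be the fractional abundance of Ag-107; then Ag-109 has abundance 1 − x.
106.9051·x + 108.9048·(1 − x) = 107.86818
(106.9051 − 108.9048)·x = 107.86818 − 108.9048
x = -1.03662 / -1.9997 = 0.51839 → 51.84% Ag-107, 48.16% Ag-109.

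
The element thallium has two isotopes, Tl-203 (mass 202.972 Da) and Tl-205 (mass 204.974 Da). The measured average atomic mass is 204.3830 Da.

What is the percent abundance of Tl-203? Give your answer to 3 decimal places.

29.520%

Writing the weighted mean with unknown fraction x of Tl-203:
202.972·x + 204.974·(1 − x) = 204.3830
(202.972 − 204.974)·x = 204.3830 − 204.974
x = -0.5910 / -2.002 = 0.29520 → 29.520% Tl-203, 70.480% Tl-205.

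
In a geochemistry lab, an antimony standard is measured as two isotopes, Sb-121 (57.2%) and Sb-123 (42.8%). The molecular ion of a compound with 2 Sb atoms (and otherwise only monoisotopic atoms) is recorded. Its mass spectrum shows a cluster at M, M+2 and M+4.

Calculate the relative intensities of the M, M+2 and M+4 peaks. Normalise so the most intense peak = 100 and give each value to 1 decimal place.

66.8 : 100.0 : 37.4

The 2 Sb atoms are independent, so intensities follow the terms of (0.572 + 0.428)^2.
P(M) = 0.572^2 = 0.327184
P(M+2) = 2 × 0.572^1 × 0.428^1 = 0.489632
P(M+4) = 0.428^2 = 0.183184
The M+2 peak is largest (0.489632); scaling to 100 gives 66.8 : 100.0 : 37.4.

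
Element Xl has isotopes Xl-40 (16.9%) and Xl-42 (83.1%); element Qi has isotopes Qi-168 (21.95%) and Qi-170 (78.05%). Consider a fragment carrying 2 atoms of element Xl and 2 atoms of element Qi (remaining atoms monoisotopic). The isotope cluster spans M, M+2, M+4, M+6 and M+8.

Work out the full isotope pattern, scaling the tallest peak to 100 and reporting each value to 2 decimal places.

Element Xl pattern (n=2): 0.028561 : 0.280878 : 0.690561
Element Qi pattern (n=2): 0.04818025 : 0.3426395 : 0.60918025
Convolve the two distributions (both contribute in 2-u steps):
  M: 0.028561×0.04818025 = 0.001376
  M+2: 0.028561×0.3426395 + 0.280878×0.04818025 = 0.023319
  M+4: 0.028561×0.60918025 + 0.280878×0.3426395 + 0.690561×0.04818025 = 0.146910
  M+6: 0.280878×0.60918025 + 0.690561×0.3426395 = 0.407719
  M+8: 0.690561×0.60918025 = 0.420676
Scale to base peak (0.420676) = 100: 0.33 : 5.54 : 34.92 : 96.92 : 100.00

0.33 : 5.54 : 34.92 : 96.92 : 100.00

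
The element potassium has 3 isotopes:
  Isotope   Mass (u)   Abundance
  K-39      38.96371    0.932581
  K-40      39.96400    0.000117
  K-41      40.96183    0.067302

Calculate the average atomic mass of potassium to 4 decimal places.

39.0983 u

The abundance-weighted mean is 0.932581 × 38.96371 + 0.000117 × 39.96400 + 0.067302 × 40.96183
= 36.336816 + 0.004676 + 2.756813 = 39.098305 u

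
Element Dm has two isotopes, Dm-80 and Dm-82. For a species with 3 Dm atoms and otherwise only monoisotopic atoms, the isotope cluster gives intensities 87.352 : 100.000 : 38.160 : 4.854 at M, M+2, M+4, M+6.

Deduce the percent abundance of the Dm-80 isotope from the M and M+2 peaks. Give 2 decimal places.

72.38%

If p is the fraction of Dm that is Dm-80, then I(M+2)/I(M) = [C(3,1)·p^2·(1−p)] / p^3 = 3·(1−p)/p = 100.000/87.352 = 1.1448
(1−p)/p = 1.1448/3 = 0.3816  ⇒  p = 1/(1 + 0.3816) = 0.7238
Dm-80: 72.38%, Dm-82: 27.62%.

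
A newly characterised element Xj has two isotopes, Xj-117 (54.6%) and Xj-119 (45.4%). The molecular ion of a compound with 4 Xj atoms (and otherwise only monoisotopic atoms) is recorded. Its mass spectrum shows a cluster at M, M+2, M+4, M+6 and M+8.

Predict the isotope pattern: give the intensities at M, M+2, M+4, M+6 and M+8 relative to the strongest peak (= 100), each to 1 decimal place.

Expanding (0.546 + 0.454)^4:
P(M) = 0.546^4 = 0.088873
P(M+2) = 4 × 0.546^3 × 0.454^1 = 0.295593
P(M+4) = 6 × 0.546^2 × 0.454^2 = 0.368679
P(M+6) = 4 × 0.546^1 × 0.454^3 = 0.204371
P(M+8) = 0.454^4 = 0.042484
The M+4 peak is largest (0.368679); scaling to 100 gives 24.1 : 80.2 : 100.0 : 55.4 : 11.5.

24.1 : 80.2 : 100.0 : 55.4 : 11.5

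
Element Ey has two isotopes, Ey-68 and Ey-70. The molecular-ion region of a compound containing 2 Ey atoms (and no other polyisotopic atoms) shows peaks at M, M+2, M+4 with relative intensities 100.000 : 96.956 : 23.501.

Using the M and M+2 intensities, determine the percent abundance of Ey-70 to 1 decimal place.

32.6%

Let p = fractional abundance of Ey-68. I(M+2)/I(M) = [C(2,1)·p^1·(1−p)] / p^2 = 2·(1−p)/p = 96.956/100.000 = 0.9696
(1−p)/p = 0.9696/2 = 0.4848  ⇒  p = 1/(1 + 0.4848) = 0.6735
Ey-68: 67.4%, Ey-70: 32.6%.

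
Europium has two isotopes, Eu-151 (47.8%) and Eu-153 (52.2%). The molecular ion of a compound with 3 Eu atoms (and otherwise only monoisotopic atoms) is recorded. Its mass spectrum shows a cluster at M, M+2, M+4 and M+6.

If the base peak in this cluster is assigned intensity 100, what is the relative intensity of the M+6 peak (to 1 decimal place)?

(0.478 + 0.522)^3 gives M 0.1092, M+2 0.3578, M+4 0.3907, M+6 0.1422; the largest is M+4.
P(M+4) = C(3,2) × 0.478^1 × 0.522^2 = 3 × 0.4780 × 0.272484 = 0.390742 (base)
P(M+6) = C(3,3) × 0.478^0 × 0.522^3 = 1 × 1.0000 × 0.14223665 = 0.142237
Relative intensity = 0.142237 / 0.390742 × 100 = 36.4

36.4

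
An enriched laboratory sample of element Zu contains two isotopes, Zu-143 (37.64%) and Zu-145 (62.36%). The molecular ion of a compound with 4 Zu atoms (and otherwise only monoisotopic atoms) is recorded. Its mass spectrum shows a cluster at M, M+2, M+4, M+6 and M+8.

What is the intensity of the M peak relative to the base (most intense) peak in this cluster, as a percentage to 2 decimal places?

Term probabilities: M 0.0201, M+2 0.1330, M+4 0.3306, M+6 0.3651, M+8 0.1512. Base peak = M+6.
P(M+6) = C(4,3) × 0.3764^1 × 0.6236^3 = 4 × 0.3764 × 0.24250367 = 0.365114 (base)
P(M) = C(4,0) × 0.3764^4 × 0.6236^0 = 1 × 0.02007236 × 1.0000 = 0.020072
Relative intensity = 0.020072 / 0.365114 × 100 = 5.50

5.50%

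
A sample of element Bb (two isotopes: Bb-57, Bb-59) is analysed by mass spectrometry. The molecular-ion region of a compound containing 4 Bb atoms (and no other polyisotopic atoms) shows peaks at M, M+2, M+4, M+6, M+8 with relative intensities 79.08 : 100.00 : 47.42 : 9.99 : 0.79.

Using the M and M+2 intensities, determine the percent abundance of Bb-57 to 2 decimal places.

75.98%

Let p = fractional abundance of Bb-57. I(M+2)/I(M) = [C(4,1)·p^3·(1−p)] / p^4 = 4·(1−p)/p = 100.00/79.08 = 1.2645
(1−p)/p = 1.2645/4 = 0.3161  ⇒  p = 1/(1 + 0.3161) = 0.7598
Bb-57: 75.98%, Bb-59: 24.02%.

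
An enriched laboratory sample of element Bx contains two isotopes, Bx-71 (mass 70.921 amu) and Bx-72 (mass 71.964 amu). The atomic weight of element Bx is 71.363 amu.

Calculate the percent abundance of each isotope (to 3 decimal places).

Bx-71: 57.622%, Bx-72: 42.378%

With x = fraction of Bx-71 (so Bx-72 is 1 − x):
70.921·x + 71.964·(1 − x) = 71.363
(70.921 − 71.964)·x = 71.363 − 71.964
x = -0.601 / -1.043 = 0.57622 → 57.622% Bx-71, 42.378% Bx-72.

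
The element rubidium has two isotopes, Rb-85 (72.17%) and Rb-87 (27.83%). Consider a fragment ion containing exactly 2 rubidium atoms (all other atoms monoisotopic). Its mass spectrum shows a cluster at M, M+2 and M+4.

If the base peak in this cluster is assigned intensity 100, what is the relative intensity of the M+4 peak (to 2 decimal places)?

Binomial terms of (0.7217 + 0.2783)^2: M 0.5209, M+2 0.4017, M+4 0.0775 → M is the base peak.
P(M) = C(2,0) × 0.7217^2 × 0.2783^0 = 1 × 0.52085089 × 1.0000 = 0.520851 (base)
P(M+4) = C(2,2) × 0.7217^0 × 0.2783^2 = 1 × 1.0000 × 0.07745089 = 0.077451
Relative intensity = 0.077451 / 0.520851 × 100 = 14.87

14.87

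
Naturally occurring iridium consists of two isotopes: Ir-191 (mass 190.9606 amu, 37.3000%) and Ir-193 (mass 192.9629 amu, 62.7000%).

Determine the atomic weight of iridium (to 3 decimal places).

192.216 amu

Average mass = Σ (abundance × isotope mass) = 0.373000 × 190.9606 + 0.627000 × 192.9629
= 71.22830 + 120.98774 = 192.21604 amu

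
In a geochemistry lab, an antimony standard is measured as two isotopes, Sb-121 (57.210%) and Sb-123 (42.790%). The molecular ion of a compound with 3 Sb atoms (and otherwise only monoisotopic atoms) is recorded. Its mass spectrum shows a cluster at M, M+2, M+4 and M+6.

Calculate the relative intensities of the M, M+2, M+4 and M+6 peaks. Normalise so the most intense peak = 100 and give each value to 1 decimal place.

Each Sb atom is independently Sb-121 (p = 0.57210) or Sb-123 (q = 0.42790); the cluster is the binomial expansion (p + q)^3.
P(M) = 0.57210^3 = 0.187247
P(M+2) = 3 × 0.57210^2 × 0.42790^1 = 0.420153
P(M+4) = 3 × 0.57210^1 × 0.42790^2 = 0.314252
P(M+6) = 0.42790^3 = 0.078348
The M+2 peak is largest (0.420153); scaling to 100 gives 44.6 : 100.0 : 74.8 : 18.6.

44.6 : 100.0 : 74.8 : 18.6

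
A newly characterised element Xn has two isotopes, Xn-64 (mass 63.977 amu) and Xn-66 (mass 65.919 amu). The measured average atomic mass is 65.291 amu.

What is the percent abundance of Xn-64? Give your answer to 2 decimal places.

Writing the weighted mean with unknown fraction x of Xn-64:
63.977·x + 65.919·(1 − x) = 65.291
(63.977 − 65.919)·x = 65.291 − 65.919
x = -0.628 / -1.942 = 0.32338 → 32.34% Xn-64, 67.66% Xn-66.

32.34%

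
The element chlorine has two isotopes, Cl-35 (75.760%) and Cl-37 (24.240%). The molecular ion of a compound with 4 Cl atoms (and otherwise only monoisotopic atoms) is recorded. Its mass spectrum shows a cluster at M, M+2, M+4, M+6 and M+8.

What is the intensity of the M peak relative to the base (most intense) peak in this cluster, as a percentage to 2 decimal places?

78.14%

Term probabilities: M 0.3294, M+2 0.4216, M+4 0.2023, M+6 0.0432, M+8 0.0035. Base peak = M+2.
P(M+2) = C(4,1) × 0.75760^3 × 0.24240^1 = 4 × 0.4348304 × 0.2424 = 0.421612 (base)
P(M) = C(4,0) × 0.75760^4 × 0.24240^0 = 1 × 0.32942751 × 1.0000 = 0.329428
Relative intensity = 0.329428 / 0.421612 × 100 = 78.14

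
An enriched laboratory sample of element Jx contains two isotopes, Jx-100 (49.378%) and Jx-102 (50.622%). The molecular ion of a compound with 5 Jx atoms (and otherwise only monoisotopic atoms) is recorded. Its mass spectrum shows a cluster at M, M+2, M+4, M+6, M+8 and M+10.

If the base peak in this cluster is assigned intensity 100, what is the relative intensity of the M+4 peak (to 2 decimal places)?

97.54

(0.49378 + 0.50622)^5 gives M 0.0294, M+2 0.1505, M+4 0.3085, M+6 0.3163, M+8 0.1621, M+10 0.0332; the largest is M+6.
P(M+6) = C(5,3) × 0.49378^2 × 0.50622^3 = 10 × 0.24381869 × 0.12972327 = 0.316290 (base)
P(M+4) = C(5,2) × 0.49378^3 × 0.50622^2 = 10 × 0.12039279 × 0.25625869 = 0.308517
Relative intensity = 0.308517 / 0.316290 × 100 = 97.54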